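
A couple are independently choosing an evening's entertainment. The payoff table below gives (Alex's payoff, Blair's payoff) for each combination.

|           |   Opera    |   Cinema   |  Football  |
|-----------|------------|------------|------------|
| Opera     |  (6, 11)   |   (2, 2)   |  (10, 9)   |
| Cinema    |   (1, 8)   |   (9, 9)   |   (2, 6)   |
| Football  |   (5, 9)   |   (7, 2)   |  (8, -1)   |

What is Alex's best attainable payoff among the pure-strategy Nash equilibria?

Both Opera is a pure NE (Alex: 6 ≥ 5; Blair: 11 ≥ 9). Alex gets 6.
Both Cinema is a pure NE (Alex: 9 ≥ 7; Blair: 9 ≥ 8). Alex gets 9.
Every other cell has a profitable deviation for at least one player. Highest of {6, 9} is 9.

9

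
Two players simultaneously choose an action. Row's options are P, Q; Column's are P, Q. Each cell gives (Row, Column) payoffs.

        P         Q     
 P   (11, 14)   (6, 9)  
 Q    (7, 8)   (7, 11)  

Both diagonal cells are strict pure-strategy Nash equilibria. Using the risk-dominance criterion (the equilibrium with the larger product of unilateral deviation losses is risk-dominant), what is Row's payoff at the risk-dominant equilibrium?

At both P: Row loses 11 − 7 = 4 by deviating; Column loses 14 − 9 = 5. Product = 4·5 = 20.
At both Q: Row loses 7 − 6 = 1 by deviating; Column loses 11 − 8 = 3. Product = 1·3 = 3.
20 > 3, so both P is risk-dominant. Row's payoff there is 11.

11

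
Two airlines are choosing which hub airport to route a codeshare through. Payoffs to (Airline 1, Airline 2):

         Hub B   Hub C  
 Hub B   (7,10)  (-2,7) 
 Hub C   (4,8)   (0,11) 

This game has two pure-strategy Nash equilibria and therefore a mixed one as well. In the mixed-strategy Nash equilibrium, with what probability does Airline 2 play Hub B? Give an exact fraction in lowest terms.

2/5

Airline 2's mix q on Hub B must make Airline 1 indifferent between Hub B and Hub C.
Airline 1's payoff from Hub B: 7q + (-2)(1−q). From Hub C: 4q + 0(1−q).
Set equal: 3q = 2(1−q) → q = 2/5.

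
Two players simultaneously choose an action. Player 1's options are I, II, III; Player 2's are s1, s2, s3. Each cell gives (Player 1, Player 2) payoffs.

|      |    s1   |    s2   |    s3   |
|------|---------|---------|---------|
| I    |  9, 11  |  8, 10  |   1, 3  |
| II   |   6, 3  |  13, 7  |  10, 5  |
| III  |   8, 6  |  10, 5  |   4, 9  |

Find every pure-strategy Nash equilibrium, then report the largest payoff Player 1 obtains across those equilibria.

13

(I, s1) is a pure NE (Player 1: 9 ≥ 8; Player 2: 11 ≥ 10). Player 1 gets 9.
(II, s2) is a pure NE (Player 1: 13 ≥ 10; Player 2: 7 ≥ 5). Player 1 gets 13.
Every other cell has a profitable deviation for at least one player. Highest of {9, 13} is 13.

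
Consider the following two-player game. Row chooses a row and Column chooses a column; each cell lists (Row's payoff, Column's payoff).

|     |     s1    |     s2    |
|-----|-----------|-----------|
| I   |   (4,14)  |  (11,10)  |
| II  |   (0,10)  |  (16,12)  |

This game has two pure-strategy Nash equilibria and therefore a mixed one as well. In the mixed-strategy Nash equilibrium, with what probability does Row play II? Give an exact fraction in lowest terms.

2/3

Row's mix p on I must make Column indifferent between s1 and s2.
Column's payoff from s1: 14p + 10(1−p). From s2: 10p + 12(1−p).
Set equal: 4p = 2(1−p) → p = 2/6 = 1/3.
Probability on II is 1 − 1/3 = 2/3.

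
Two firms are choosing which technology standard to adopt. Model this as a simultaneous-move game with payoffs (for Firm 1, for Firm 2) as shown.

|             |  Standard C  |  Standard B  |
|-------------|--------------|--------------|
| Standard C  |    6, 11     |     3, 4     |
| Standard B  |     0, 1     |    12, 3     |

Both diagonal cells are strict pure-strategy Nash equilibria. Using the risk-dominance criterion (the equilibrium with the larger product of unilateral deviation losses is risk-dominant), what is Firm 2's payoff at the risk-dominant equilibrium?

At both Standard C: Firm 1 loses 6 − 0 = 6 by deviating; Firm 2 loses 11 − 4 = 7. Product = 6·7 = 42.
At both Standard B: Firm 1 loses 12 − 3 = 9 by deviating; Firm 2 loses 3 − 1 = 2. Product = 9·2 = 18.
42 > 18, so both Standard C is risk-dominant. Firm 2's payoff there is 11.

11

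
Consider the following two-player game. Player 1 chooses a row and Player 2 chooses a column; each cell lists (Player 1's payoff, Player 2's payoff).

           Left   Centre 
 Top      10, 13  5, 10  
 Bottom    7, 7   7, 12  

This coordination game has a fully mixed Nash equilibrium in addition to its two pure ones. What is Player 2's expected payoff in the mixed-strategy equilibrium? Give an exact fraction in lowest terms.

Player 1 mixes with probability p on Top, chosen so Player 2 is indifferent: 13p + 7(1−p) = 10p + 12(1−p) gives p = 5/8.
Player 2's expected payoff is 13·5/8 + 7·3/8 = 43/4.

43/4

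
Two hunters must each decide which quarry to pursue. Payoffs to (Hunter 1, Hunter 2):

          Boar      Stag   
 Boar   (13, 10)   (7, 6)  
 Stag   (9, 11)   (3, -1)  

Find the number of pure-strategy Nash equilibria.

1

Both Boar: Hunter 1 gets 13 (best alternative 9); Hunter 2 gets 10 (best alternative 6). Neither deviates — NE.
Both Stag is not a NE: Hunter 1 would switch to Boar (7 > 3).
No other cell survives both best-response checks, so there is 1 pure NE.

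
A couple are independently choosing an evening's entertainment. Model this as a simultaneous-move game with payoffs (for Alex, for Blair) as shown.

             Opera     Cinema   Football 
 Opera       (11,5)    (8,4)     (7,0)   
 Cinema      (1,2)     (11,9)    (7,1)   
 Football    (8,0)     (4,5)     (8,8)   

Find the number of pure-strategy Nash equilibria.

3

Both Opera: Alex gets 11 (best alternative 8); Blair gets 5 (best alternative 4). Neither deviates — NE.
Both Cinema: Alex gets 11 (best alternative 8); Blair gets 9 (best alternative 2). Neither deviates — NE.
Both Football: Alex gets 8 (best alternative 7); Blair gets 8 (best alternative 5). Neither deviates — NE.
(Opera, Football) is not a NE: Alex would switch to Football (8 > 7).
No other cell survives both best-response checks, so there are 3 pure NE.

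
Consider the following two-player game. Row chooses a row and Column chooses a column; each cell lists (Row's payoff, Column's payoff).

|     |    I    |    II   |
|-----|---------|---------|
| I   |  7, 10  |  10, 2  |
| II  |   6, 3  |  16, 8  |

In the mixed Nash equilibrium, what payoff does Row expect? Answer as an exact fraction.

Column mixes with probability q on I, chosen so Row is indifferent: 7q + 10(1−q) = 6q + 16(1−q) gives q = 6/7.
Row's expected payoff (from either row, since indifferent) is 7·6/7 + 10·1/7 = 52/7.

52/7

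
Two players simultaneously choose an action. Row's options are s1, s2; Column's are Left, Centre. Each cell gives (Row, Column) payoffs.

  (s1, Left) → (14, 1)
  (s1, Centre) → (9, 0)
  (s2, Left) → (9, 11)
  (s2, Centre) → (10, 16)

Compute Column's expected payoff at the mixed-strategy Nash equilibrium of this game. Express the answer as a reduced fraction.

Row mixes with probability p on s1, chosen so Column is indifferent: 1p + 11(1−p) = 0p + 16(1−p) gives p = 5/6.
Column's expected payoff is 1·5/6 + 11·1/6 = 8/3.

8/3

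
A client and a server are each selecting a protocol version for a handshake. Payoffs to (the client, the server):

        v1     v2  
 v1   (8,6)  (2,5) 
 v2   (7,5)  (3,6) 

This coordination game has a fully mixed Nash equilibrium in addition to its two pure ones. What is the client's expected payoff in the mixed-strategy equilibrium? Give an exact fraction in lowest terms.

The server mixes with probability q on v1, chosen so the client is indifferent: 8q + 2(1−q) = 7q + 3(1−q) gives q = 1/2.
The client's expected payoff (from either row, since indifferent) is 8·1/2 + 2·1/2 = 5.

5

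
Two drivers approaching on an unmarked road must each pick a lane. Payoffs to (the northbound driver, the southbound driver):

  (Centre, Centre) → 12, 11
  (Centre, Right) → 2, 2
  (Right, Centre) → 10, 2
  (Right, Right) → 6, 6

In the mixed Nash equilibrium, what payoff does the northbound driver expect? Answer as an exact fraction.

The southbound driver mixes with probability q on Centre, chosen so the northbound driver is indifferent: 12q + 2(1−q) = 10q + 6(1−q) gives q = 2/3.
The northbound driver's expected payoff (from either row, since indifferent) is 12·2/3 + 2·1/3 = 26/3.

26/3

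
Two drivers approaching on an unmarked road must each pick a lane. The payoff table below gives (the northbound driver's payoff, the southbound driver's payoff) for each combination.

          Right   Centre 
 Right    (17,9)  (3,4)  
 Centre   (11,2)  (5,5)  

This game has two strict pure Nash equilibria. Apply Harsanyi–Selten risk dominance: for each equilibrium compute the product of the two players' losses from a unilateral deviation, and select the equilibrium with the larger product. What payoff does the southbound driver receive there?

At both Right: the northbound driver loses 17 − 11 = 6 by deviating; the southbound driver loses 9 − 4 = 5. Product = 6·5 = 30.
At both Centre: the northbound driver loses 5 − 3 = 2 by deviating; the southbound driver loses 5 − 2 = 3. Product = 2·3 = 6.
30 > 6, so both Right is risk-dominant. The southbound driver's payoff there is 9.

9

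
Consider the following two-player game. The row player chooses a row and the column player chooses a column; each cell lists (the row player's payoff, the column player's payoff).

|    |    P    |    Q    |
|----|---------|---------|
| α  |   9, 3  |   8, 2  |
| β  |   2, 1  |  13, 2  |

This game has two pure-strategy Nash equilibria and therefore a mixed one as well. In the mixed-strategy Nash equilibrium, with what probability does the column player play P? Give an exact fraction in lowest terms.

The column player's mix q on P must make the row player indifferent between α and β.
The row player's payoff from α: 9q + 8(1−q). From β: 2q + 13(1−q).
Set equal: 7q = 5(1−q) → q = 5/12.

5/12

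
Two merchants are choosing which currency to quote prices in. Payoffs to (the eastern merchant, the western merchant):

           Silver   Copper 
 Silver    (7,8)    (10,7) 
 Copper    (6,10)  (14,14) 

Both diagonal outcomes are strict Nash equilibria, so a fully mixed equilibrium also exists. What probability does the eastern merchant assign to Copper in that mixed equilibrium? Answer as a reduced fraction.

1/5

The eastern merchant's mix p on Silver must make the western merchant indifferent between Silver and Copper.
The western merchant's payoff from Silver: 8p + 10(1−p). From Copper: 7p + 14(1−p).
Set equal: 1p = 4(1−p) → p = 4/5.
Probability on Copper is 1 − 4/5 = 1/5.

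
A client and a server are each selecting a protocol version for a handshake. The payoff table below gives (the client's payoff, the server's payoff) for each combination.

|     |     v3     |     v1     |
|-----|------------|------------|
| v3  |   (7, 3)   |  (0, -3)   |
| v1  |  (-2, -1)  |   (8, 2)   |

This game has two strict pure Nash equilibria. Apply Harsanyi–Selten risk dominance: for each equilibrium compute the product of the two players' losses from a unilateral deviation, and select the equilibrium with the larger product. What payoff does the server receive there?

3

At both v3: the client loses 7 − (-2) = 9 by deviating; the server loses 3 − (-3) = 6. Product = 9·6 = 54.
At both v1: the client loses 8 − 0 = 8 by deviating; the server loses 2 − (-1) = 3. Product = 8·3 = 24.
54 > 24, so both v3 is risk-dominant. The server's payoff there is 3.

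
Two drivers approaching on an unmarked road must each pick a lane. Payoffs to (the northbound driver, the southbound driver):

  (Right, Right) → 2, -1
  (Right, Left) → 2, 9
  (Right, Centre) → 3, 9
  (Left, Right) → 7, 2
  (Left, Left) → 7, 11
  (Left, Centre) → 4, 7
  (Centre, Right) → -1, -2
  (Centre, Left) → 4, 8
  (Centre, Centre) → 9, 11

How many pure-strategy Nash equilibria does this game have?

2

Both Left: the northbound driver gets 7 (best alternative 4); the southbound driver gets 11 (best alternative 7). Neither deviates — NE.
Both Centre: the northbound driver gets 9 (best alternative 4); the southbound driver gets 11 (best alternative 8). Neither deviates — NE.
Both Right is not a NE: the northbound driver would switch to Left (7 > 2).
No other cell survives both best-response checks, so there are 2 pure NE.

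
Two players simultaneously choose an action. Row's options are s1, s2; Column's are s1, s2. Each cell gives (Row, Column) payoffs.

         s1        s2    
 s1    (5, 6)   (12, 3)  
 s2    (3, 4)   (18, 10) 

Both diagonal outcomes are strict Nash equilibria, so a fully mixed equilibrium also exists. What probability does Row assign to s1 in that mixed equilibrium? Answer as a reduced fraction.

2/3

Row's mix p on s1 must make Column indifferent between s1 and s2.
Column's payoff from s1: 6p + 4(1−p). From s2: 3p + 10(1−p).
Set equal: 3p = 6(1−p) → p = 6/9 = 2/3.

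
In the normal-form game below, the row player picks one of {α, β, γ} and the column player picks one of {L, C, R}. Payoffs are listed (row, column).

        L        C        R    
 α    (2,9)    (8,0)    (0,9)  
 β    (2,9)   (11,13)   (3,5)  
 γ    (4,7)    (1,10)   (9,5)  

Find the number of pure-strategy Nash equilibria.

(β, C): the row player gets 11 (best alternative 8); the column player gets 13 (best alternative 9). Neither deviates — NE.
(α, L) is not a NE: the row player would switch to γ (4 > 2).
No other cell survives both best-response checks, so there is 1 pure NE.

1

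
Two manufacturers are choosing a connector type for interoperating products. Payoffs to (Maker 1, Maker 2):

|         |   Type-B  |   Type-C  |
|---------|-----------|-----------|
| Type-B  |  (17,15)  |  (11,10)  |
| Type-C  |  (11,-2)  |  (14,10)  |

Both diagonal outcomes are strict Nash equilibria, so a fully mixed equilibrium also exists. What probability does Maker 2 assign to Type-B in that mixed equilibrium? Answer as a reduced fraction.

Maker 2's mix q on Type-B must make Maker 1 indifferent between Type-B and Type-C.
Maker 1's payoff from Type-B: 17q + 11(1−q). From Type-C: 11q + 14(1−q).
Set equal: 6q = 3(1−q) → q = 3/9 = 1/3.

1/3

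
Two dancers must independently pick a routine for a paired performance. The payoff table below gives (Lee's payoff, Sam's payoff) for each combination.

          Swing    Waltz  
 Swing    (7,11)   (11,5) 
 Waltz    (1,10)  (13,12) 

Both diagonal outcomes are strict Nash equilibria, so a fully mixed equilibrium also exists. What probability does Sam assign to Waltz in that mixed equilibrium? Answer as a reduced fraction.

3/4

Sam's mix q on Swing must make Lee indifferent between Swing and Waltz.
Lee's payoff from Swing: 7q + 11(1−q). From Waltz: 1q + 13(1−q).
Set equal: 6q = 2(1−q) → q = 2/8 = 1/4.
Probability on Waltz is 1 − 1/4 = 3/4.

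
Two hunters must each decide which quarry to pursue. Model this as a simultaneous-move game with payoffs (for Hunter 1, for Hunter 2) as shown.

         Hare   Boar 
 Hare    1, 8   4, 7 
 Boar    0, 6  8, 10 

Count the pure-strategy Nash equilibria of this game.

2

Both Hare: Hunter 1 gets 1 (best alternative 0); Hunter 2 gets 8 (best alternative 7). Neither deviates — NE.
Both Boar: Hunter 1 gets 8 (best alternative 4); Hunter 2 gets 10 (best alternative 6). Neither deviates — NE.
(Boar, Hare) is not a NE: Hunter 1 would switch to Hare (1 > 0).
No other cell survives both best-response checks, so there are 2 pure NE.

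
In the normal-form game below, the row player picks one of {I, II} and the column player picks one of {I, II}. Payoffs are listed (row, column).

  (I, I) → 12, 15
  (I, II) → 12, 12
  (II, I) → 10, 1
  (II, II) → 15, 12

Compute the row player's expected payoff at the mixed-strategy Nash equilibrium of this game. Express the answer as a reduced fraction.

12

The column player mixes with probability q on I, chosen so the row player is indifferent: 12q + 12(1−q) = 10q + 15(1−q) gives q = 3/5.
The row player's expected payoff (from either row, since indifferent) is 12·3/5 + 12·2/5 = 12.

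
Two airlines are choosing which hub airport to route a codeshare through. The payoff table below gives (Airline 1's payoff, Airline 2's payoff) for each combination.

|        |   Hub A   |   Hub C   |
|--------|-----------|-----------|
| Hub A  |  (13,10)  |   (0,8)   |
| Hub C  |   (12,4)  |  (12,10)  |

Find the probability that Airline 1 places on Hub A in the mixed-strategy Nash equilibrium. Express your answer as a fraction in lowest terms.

3/4

Airline 1's mix p on Hub A must make Airline 2 indifferent between Hub A and Hub C.
Airline 2's payoff from Hub A: 10p + 4(1−p). From Hub C: 8p + 10(1−p).
Set equal: 2p = 6(1−p) → p = 6/8 = 3/4.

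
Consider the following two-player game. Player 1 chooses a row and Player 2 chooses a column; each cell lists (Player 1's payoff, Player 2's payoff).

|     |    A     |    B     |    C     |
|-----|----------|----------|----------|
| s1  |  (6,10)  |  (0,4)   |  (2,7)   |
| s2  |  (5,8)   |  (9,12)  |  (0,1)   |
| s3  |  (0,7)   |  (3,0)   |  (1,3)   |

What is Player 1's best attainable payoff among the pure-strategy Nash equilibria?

9

(s1, A) is a pure NE (Player 1: 6 ≥ 5; Player 2: 10 ≥ 7). Player 1 gets 6.
(s2, B) is a pure NE (Player 1: 9 ≥ 3; Player 2: 12 ≥ 8). Player 1 gets 9.
Every other cell has a profitable deviation for at least one player. Highest of {6, 9} is 9.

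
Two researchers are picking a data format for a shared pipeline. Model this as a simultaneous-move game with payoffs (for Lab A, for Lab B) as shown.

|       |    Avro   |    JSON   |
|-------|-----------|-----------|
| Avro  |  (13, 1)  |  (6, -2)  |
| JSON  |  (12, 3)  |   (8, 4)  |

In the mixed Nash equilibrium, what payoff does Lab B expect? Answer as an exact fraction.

5/2

Lab A mixes with probability p on Avro, chosen so Lab B is indifferent: 1p + 3(1−p) = (-2)p + 4(1−p) gives p = 1/4.
Lab B's expected payoff is 1·1/4 + 3·3/4 = 5/2.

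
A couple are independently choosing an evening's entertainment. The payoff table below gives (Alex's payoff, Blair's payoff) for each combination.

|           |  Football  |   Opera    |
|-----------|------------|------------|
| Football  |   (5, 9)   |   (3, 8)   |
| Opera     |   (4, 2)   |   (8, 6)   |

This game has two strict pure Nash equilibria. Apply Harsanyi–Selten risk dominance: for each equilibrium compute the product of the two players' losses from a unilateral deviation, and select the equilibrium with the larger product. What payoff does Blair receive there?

At both Football: Alex loses 5 − 4 = 1 by deviating; Blair loses 9 − 8 = 1. Product = 1·1 = 1.
At both Opera: Alex loses 8 − 3 = 5 by deviating; Blair loses 6 − 2 = 4. Product = 5·4 = 20.
20 > 1, so both Opera is risk-dominant. Blair's payoff there is 6.

6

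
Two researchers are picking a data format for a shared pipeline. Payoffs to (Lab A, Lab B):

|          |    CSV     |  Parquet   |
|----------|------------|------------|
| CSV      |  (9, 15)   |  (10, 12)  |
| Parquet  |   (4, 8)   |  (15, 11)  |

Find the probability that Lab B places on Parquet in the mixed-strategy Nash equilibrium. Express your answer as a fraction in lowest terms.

1/2

Lab B's mix q on CSV must make Lab A indifferent between CSV and Parquet.
Lab A's payoff from CSV: 9q + 10(1−q). From Parquet: 4q + 15(1−q).
Set equal: 5q = 5(1−q) → q = 5/10 = 1/2.
Probability on Parquet is 1 − 1/2 = 1/2.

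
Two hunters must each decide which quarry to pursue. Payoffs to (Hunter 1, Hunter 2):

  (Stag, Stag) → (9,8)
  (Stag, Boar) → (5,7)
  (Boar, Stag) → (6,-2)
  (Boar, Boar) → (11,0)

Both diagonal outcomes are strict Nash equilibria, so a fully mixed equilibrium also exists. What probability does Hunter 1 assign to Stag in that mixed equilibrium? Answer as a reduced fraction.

Hunter 1's mix p on Stag must make Hunter 2 indifferent between Stag and Boar.
Hunter 2's payoff from Stag: 8p + (-2)(1−p). From Boar: 7p + 0(1−p).
Set equal: 1p = 2(1−p) → p = 2/3.

2/3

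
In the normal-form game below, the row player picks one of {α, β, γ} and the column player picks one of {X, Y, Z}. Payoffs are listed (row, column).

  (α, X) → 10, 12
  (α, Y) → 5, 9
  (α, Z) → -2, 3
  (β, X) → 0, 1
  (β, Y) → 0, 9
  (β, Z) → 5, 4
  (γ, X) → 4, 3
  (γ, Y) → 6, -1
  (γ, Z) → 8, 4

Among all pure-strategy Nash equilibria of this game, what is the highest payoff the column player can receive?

(α, X) is a pure NE (the row player: 10 ≥ 4; the column player: 12 ≥ 9). The column player gets 12.
(γ, Z) is a pure NE (the row player: 8 ≥ 5; the column player: 4 ≥ 3). The column player gets 4.
Every other cell has a profitable deviation for at least one player. Highest of {12, 4} is 12.

12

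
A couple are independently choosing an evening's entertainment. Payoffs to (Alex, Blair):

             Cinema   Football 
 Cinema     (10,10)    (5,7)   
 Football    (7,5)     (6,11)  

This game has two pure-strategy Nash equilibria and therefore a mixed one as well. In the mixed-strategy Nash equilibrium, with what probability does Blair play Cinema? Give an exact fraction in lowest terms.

Blair's mix q on Cinema must make Alex indifferent between Cinema and Football.
Alex's payoff from Cinema: 10q + 5(1−q). From Football: 7q + 6(1−q).
Set equal: 3q = 1(1−q) → q = 1/4.

1/4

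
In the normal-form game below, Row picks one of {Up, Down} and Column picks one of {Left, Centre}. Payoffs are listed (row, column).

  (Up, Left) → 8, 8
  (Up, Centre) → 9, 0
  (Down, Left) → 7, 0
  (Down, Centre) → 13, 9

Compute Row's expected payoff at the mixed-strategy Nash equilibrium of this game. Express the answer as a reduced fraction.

41/5

Column mixes with probability q on Left, chosen so Row is indifferent: 8q + 9(1−q) = 7q + 13(1−q) gives q = 4/5.
Row's expected payoff (from either row, since indifferent) is 8·4/5 + 9·1/5 = 41/5.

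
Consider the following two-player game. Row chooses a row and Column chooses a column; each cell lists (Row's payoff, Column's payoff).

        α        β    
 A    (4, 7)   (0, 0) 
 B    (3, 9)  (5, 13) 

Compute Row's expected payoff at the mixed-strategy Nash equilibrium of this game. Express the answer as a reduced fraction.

10/3

Column mixes with probability q on α, chosen so Row is indifferent: 4q + 0(1−q) = 3q + 5(1−q) gives q = 5/6.
Row's expected payoff (from either row, since indifferent) is 4·5/6 + 0·1/6 = 10/3.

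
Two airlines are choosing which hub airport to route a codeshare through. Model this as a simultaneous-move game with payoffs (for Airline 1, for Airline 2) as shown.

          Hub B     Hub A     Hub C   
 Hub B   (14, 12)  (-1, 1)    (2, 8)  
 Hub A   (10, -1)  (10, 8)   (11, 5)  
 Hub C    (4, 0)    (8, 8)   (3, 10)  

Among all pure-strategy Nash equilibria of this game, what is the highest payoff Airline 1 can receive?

Both Hub B is a pure NE (Airline 1: 14 ≥ 10; Airline 2: 12 ≥ 8). Airline 1 gets 14.
Both Hub A is a pure NE (Airline 1: 10 ≥ 8; Airline 2: 8 ≥ 5). Airline 1 gets 10.
Every other cell has a profitable deviation for at least one player. Highest of {14, 10} is 14.

14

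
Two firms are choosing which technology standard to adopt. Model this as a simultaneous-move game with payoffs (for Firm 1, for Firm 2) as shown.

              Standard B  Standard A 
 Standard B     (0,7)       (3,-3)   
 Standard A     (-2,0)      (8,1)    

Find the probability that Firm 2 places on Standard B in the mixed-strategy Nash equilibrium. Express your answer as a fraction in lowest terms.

5/7

Firm 2's mix q on Standard B must make Firm 1 indifferent between Standard B and Standard A.
Firm 1's payoff from Standard B: 0q + 3(1−q). From Standard A: (-2)q + 8(1−q).
Set equal: 2q = 5(1−q) → q = 5/7.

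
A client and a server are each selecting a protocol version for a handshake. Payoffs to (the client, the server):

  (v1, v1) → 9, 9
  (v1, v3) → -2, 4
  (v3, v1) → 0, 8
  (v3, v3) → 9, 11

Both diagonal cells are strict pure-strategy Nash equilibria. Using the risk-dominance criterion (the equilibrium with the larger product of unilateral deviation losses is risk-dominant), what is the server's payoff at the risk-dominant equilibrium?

At both v1: the client loses 9 − 0 = 9 by deviating; the server loses 9 − 4 = 5. Product = 9·5 = 45.
At both v3: the client loses 9 − (-2) = 11 by deviating; the server loses 11 − 8 = 3. Product = 11·3 = 33.
45 > 33, so both v1 is risk-dominant. The server's payoff there is 9.

9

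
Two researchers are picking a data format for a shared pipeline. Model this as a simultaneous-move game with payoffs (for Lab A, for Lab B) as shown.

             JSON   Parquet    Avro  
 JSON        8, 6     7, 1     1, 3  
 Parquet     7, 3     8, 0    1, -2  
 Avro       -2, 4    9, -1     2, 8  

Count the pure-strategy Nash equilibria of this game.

Both JSON: Lab A gets 8 (best alternative 7); Lab B gets 6 (best alternative 3). Neither deviates — NE.
Both Avro: Lab A gets 2 (best alternative 1); Lab B gets 8 (best alternative 4). Neither deviates — NE.
Both Parquet is not a NE: Lab A would switch to Avro (9 > 8).
No other cell survives both best-response checks, so there are 2 pure NE.

2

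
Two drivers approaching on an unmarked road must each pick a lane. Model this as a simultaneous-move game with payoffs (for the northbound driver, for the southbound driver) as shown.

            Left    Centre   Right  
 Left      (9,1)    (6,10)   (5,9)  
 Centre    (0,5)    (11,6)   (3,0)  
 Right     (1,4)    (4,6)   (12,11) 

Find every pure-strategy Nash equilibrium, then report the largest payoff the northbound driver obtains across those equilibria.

12

Both Centre is a pure NE (the northbound driver: 11 ≥ 6; the southbound driver: 6 ≥ 5). The northbound driver gets 11.
Both Right is a pure NE (the northbound driver: 12 ≥ 5; the southbound driver: 11 ≥ 6). The northbound driver gets 12.
Every other cell has a profitable deviation for at least one player. Highest of {11, 12} is 12.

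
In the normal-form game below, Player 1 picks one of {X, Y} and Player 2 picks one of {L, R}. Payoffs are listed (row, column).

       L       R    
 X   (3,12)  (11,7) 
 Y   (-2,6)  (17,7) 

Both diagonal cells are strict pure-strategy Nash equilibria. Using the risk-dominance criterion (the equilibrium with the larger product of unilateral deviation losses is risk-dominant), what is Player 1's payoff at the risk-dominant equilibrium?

At (X, L): Player 1 loses 3 − (-2) = 5 by deviating; Player 2 loses 12 − 7 = 5. Product = 5·5 = 25.
At (Y, R): Player 1 loses 17 − 11 = 6 by deviating; Player 2 loses 7 − 6 = 1. Product = 6·1 = 6.
25 > 6, so (X, L) is risk-dominant. Player 1's payoff there is 3.

3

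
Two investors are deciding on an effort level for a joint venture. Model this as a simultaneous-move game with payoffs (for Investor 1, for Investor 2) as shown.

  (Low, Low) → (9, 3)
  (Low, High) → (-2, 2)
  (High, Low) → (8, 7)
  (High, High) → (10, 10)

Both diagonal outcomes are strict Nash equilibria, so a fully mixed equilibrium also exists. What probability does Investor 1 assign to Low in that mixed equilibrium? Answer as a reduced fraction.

3/4

Investor 1's mix p on Low must make Investor 2 indifferent between Low and High.
Investor 2's payoff from Low: 3p + 7(1−p). From High: 2p + 10(1−p).
Set equal: 1p = 3(1−p) → p = 3/4.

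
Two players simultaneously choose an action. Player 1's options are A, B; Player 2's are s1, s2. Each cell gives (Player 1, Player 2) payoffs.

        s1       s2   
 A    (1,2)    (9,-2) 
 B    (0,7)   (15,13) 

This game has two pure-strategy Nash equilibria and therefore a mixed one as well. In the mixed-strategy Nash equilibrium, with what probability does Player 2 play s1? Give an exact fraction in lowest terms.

Player 2's mix q on s1 must make Player 1 indifferent between A and B.
Player 1's payoff from A: 1q + 9(1−q). From B: 0q + 15(1−q).
Set equal: 1q = 6(1−q) → q = 6/7.

6/7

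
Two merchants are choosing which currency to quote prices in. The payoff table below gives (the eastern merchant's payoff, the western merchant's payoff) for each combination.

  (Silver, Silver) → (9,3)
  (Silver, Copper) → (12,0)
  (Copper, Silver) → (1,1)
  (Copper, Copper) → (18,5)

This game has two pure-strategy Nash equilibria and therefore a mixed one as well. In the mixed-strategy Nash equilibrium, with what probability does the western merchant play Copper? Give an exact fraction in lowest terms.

The western merchant's mix q on Silver must make the eastern merchant indifferent between Silver and Copper.
The eastern merchant's payoff from Silver: 9q + 12(1−q). From Copper: 1q + 18(1−q).
Set equal: 8q = 6(1−q) → q = 6/14 = 3/7.
Probability on Copper is 1 − 3/7 = 4/7.

4/7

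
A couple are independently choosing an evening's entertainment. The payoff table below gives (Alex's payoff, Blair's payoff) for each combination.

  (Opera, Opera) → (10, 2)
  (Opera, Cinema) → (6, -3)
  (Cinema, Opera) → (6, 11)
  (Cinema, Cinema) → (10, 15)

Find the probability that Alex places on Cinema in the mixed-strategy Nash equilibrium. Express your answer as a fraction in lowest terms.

Alex's mix p on Opera must make Blair indifferent between Opera and Cinema.
Blair's payoff from Opera: 2p + 11(1−p). From Cinema: (-3)p + 15(1−p).
Set equal: 5p = 4(1−p) → p = 4/9.
Probability on Cinema is 1 − 4/9 = 5/9.

5/9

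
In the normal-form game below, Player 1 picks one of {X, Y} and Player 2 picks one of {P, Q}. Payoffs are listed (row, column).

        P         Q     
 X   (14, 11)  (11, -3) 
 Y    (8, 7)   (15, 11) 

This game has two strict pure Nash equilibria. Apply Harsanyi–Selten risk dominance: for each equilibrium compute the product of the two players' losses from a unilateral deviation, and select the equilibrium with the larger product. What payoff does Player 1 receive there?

14

At (X, P): Player 1 loses 14 − 8 = 6 by deviating; Player 2 loses 11 − (-3) = 14. Product = 6·14 = 84.
At (Y, Q): Player 1 loses 15 − 11 = 4 by deviating; Player 2 loses 11 − 7 = 4. Product = 4·4 = 16.
84 > 16, so (X, P) is risk-dominant. Player 1's payoff there is 14.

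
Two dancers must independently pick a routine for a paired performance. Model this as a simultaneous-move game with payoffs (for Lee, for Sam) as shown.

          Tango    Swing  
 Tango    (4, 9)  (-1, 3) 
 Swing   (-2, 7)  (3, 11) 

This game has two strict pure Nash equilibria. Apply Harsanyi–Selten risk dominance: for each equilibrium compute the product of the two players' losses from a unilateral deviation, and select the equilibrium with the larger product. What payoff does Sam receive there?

At both Tango: Lee loses 4 − (-2) = 6 by deviating; Sam loses 9 − 3 = 6. Product = 6·6 = 36.
At both Swing: Lee loses 3 − (-1) = 4 by deviating; Sam loses 11 − 7 = 4. Product = 4·4 = 16.
36 > 16, so both Tango is risk-dominant. Sam's payoff there is 9.

9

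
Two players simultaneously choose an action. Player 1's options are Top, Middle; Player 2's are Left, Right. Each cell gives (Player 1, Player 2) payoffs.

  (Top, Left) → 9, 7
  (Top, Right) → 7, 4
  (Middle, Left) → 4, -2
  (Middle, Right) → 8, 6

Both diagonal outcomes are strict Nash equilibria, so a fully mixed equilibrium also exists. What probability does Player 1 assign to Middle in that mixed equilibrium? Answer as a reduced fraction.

Player 1's mix p on Top must make Player 2 indifferent between Left and Right.
Player 2's payoff from Left: 7p + (-2)(1−p). From Right: 4p + 6(1−p).
Set equal: 3p = 8(1−p) → p = 8/11.
Probability on Middle is 1 − 8/11 = 3/11.

3/11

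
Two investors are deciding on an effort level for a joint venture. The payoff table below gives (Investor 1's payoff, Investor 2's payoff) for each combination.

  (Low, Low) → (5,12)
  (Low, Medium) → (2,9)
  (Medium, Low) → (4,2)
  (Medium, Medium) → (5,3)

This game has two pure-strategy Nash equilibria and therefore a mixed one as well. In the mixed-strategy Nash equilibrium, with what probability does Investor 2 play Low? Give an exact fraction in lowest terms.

3/4

Investor 2's mix q on Low must make Investor 1 indifferent between Low and Medium.
Investor 1's payoff from Low: 5q + 2(1−q). From Medium: 4q + 5(1−q).
Set equal: 1q = 3(1−q) → q = 3/4.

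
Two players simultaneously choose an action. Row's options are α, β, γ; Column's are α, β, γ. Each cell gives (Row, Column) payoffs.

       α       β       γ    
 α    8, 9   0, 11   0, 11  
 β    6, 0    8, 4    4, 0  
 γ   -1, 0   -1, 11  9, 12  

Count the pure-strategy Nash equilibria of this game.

2

Both β: Row gets 8 (best alternative 0); Column gets 4 (best alternative 0). Neither deviates — NE.
Both γ: Row gets 9 (best alternative 4); Column gets 12 (best alternative 11). Neither deviates — NE.
Both α is not a NE: Column would switch to β (11 > 9).
No other cell survives both best-response checks, so there are 2 pure NE.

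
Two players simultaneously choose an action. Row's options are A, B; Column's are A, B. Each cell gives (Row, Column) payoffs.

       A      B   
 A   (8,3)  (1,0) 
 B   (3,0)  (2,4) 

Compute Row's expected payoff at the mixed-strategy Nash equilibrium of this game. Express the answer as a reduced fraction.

13/6

Column mixes with probability q on A, chosen so Row is indifferent: 8q + 1(1−q) = 3q + 2(1−q) gives q = 1/6.
Row's expected payoff (from either row, since indifferent) is 8·1/6 + 1·5/6 = 13/6.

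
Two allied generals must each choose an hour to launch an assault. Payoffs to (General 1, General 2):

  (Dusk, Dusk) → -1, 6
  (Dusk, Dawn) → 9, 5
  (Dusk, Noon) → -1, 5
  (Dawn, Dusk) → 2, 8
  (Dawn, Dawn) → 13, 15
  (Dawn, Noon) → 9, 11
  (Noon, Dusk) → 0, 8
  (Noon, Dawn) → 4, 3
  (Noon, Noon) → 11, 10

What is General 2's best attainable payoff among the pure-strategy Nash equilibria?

15

Both Dawn is a pure NE (General 1: 13 ≥ 9; General 2: 15 ≥ 11). General 2 gets 15.
Both Noon is a pure NE (General 1: 11 ≥ 9; General 2: 10 ≥ 8). General 2 gets 10.
Every other cell has a profitable deviation for at least one player. Highest of {15, 10} is 15.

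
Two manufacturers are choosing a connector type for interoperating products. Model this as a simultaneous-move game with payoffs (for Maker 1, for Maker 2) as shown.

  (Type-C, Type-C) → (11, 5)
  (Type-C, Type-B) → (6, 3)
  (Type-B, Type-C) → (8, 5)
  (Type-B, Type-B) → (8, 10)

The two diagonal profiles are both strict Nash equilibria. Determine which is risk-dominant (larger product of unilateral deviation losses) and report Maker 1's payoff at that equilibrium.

At both Type-C: Maker 1 loses 11 − 8 = 3 by deviating; Maker 2 loses 5 − 3 = 2. Product = 3·2 = 6.
At both Type-B: Maker 1 loses 8 − 6 = 2 by deviating; Maker 2 loses 10 − 5 = 5. Product = 2·5 = 10.
10 > 6, so both Type-B is risk-dominant. Maker 1's payoff there is 8.

8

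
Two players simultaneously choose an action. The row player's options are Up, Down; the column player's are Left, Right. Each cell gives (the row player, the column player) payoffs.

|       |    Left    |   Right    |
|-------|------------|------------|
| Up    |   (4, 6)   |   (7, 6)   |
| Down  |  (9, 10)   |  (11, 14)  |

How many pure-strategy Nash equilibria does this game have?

1

(Down, Right): the row player gets 11 (best alternative 7); the column player gets 14 (best alternative 10). Neither deviates — NE.
(Up, Left) is not a NE: the row player would switch to Down (9 > 4).
No other cell survives both best-response checks, so there is 1 pure NE.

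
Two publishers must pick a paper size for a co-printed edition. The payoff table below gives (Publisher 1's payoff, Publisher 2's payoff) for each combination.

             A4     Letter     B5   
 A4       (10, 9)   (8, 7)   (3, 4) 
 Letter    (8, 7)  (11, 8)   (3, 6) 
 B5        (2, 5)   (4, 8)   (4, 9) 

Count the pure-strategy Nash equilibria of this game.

3

Both A4: Publisher 1 gets 10 (best alternative 8); Publisher 2 gets 9 (best alternative 7). Neither deviates — NE.
Both Letter: Publisher 1 gets 11 (best alternative 8); Publisher 2 gets 8 (best alternative 7). Neither deviates — NE.
Both B5: Publisher 1 gets 4 (best alternative 3); Publisher 2 gets 9 (best alternative 8). Neither deviates — NE.
(B5, Letter) is not a NE: Publisher 1 would switch to Letter (11 > 4).
No other cell survives both best-response checks, so there are 3 pure NE.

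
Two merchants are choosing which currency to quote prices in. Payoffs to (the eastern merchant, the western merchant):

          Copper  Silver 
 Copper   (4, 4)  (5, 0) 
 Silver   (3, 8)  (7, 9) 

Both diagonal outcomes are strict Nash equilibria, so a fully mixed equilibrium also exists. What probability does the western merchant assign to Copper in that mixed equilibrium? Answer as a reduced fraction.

2/3

The western merchant's mix q on Copper must make the eastern merchant indifferent between Copper and Silver.
The eastern merchant's payoff from Copper: 4q + 5(1−q). From Silver: 3q + 7(1−q).
Set equal: 1q = 2(1−q) → q = 2/3.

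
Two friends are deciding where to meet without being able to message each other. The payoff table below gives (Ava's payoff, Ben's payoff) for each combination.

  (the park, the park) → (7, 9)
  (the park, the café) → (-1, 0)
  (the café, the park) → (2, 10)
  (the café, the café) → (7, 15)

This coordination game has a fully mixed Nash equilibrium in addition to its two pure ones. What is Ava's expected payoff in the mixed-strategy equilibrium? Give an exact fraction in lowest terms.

Ben mixes with probability q on the park, chosen so Ava is indifferent: 7q + (-1)(1−q) = 2q + 7(1−q) gives q = 8/13.
Ava's expected payoff (from either row, since indifferent) is 7·8/13 + (-1)·5/13 = 51/13.

51/13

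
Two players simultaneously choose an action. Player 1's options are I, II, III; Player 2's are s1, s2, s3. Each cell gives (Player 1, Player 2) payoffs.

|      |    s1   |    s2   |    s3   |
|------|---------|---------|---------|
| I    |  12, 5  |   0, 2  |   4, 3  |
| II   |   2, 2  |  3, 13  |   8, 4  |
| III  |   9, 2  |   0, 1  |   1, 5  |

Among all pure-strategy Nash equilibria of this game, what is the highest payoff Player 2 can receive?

(I, s1) is a pure NE (Player 1: 12 ≥ 9; Player 2: 5 ≥ 3). Player 2 gets 5.
(II, s2) is a pure NE (Player 1: 3 ≥ 0; Player 2: 13 ≥ 4). Player 2 gets 13.
Every other cell has a profitable deviation for at least one player. Highest of {5, 13} is 13.

13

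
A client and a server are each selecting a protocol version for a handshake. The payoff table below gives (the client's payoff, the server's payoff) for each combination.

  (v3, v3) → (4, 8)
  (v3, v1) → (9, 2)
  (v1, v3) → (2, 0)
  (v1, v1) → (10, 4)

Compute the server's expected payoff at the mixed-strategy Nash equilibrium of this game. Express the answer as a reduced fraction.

16/5

The client mixes with probability p on v3, chosen so the server is indifferent: 8p + 0(1−p) = 2p + 4(1−p) gives p = 2/5.
The server's expected payoff is 8·2/5 + 0·3/5 = 16/5.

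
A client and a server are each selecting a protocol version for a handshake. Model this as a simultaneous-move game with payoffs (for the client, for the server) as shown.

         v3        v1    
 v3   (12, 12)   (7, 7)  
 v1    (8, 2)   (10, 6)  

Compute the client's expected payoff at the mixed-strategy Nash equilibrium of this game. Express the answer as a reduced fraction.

The server mixes with probability q on v3, chosen so the client is indifferent: 12q + 7(1−q) = 8q + 10(1−q) gives q = 3/7.
The client's expected payoff (from either row, since indifferent) is 12·3/7 + 7·4/7 = 64/7.

64/7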